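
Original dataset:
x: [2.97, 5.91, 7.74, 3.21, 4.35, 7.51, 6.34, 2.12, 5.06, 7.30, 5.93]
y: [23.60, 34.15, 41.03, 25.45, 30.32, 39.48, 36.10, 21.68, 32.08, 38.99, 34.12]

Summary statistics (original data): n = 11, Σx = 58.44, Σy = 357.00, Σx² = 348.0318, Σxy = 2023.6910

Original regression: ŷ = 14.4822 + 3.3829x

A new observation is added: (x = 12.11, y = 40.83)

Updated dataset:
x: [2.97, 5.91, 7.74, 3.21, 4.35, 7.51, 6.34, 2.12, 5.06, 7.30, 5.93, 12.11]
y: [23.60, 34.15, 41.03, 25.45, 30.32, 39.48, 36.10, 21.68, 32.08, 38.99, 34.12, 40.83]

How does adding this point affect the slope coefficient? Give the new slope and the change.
The slope changes from 3.3829 to 2.2430 (change of -1.1399, or -33.7%).

The new point has HIGH LEVERAGE: x = 12.11 is far from the original mean x̄ = 58.44/11 ≈ 5.31 (original range [2.12, 7.74]).

Step 1: Update the sums with the new point (n goes from 11 to 12)
Σx  = 58.44 + 12.11 = 70.55
Σy  = 357.00 + 40.83 = 397.83
Σx² = 348.0318 + 12.11² = 348.0318 + 146.6521 = 494.6839
Σxy = 2023.6910 + 12.11×40.83 = 2023.6910 + 494.4513 = 2518.1423

Step 2: Recompute the slope with b₁ = (nΣxy − ΣxΣy) / (nΣx² − (Σx)²)
Numerator   = 12×2518.1423 − 70.55×397.83 = 30217.7076 − 28066.9065 = 2150.8011
Denominator = 12×494.6839 − 70.55² = 5936.2068 − 4977.3025 = 958.9043
b₁(new) = 2150.8011 / 958.9043 = 2.2430

(Same formula on the original sums: (11×2023.6910 − 58.44×357.00) / (11×348.0318 − 58.44²) = 1397.5210 / 413.1162 = 3.3829, matching the given fit.)

Step 3: Change in slope
Δβ₁ = 2.2430 − 3.3829 = -1.1399
Relative change = -1.1399 / 3.3829 × 100% = -33.7%
→ the slope decreases when the point is added.

Because the point sits below the extension of the original line at a high-leverage x, it tilts the fit down.
In practice: refit with and without it and report both if conclusions differ; investigate whether it comes from the same population as the rest of the sample.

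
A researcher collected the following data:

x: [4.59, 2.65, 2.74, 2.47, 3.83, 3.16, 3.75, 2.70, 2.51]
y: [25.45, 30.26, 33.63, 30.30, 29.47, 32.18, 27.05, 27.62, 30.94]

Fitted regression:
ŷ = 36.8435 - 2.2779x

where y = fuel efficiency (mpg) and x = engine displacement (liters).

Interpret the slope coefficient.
On average, fuel efficiency is about 2.2779 mpg lower for every extra liter of engine displacement.

β₁ = -2.2779 is the change in predicted fuel efficiency (mpg) per additional liter of engine displacement.

Interpretation:
- Engine displacement up by 1 liter → predicted fuel efficiency decreases by 2.2779 mpg
- The effect is assumed constant over the observed range of x (linearity)

The intercept β₀ = 36.8435 is the predicted fuel efficiency when engine displacement = 0; since the smallest observed x is 2.47, this is an extrapolation and mainly anchors the line.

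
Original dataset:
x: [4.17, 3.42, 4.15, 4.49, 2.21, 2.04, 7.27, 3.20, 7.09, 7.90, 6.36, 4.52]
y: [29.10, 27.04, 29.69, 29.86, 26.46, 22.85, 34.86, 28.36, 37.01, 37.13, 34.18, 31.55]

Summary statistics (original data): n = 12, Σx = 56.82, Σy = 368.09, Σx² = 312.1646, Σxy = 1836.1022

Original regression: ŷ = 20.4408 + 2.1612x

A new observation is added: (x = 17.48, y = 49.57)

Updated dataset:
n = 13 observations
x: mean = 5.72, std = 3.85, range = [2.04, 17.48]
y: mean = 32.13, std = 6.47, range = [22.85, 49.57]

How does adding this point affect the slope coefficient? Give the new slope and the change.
The slope changes from 2.1612 to 1.6342 (change of -0.5270, or -24.4%).

x = 17.48 lies well outside the original x-range [2.04, 7.90] (x̄ ≈ 4.74), so this observation has high leverage and can move the slope substantially.

Step 1: Update the sums with the new point (n goes from 12 to 13)
Σx  = 56.82 + 17.48 = 74.30
Σy  = 368.09 + 49.57 = 417.66
Σx² = 312.1646 + 17.48² = 312.1646 + 305.5504 = 617.7150
Σxy = 1836.1022 + 17.48×49.57 = 1836.1022 + 866.4836 = 2702.5858

Step 2: Recompute the slope with b₁ = (nΣxy − ΣxΣy) / (nΣx² − (Σx)²)
Numerator   = 13×2702.5858 − 74.30×417.66 = 35133.6154 − 31032.1380 = 4101.4774
Denominator = 13×617.7150 − 74.30² = 8030.2950 − 5520.4900 = 2509.8050
b₁(new) = 4101.4774 / 2509.8050 = 1.6342

(Same formula on the original sums: (12×1836.1022 − 56.82×368.09) / (12×312.1646 − 56.82²) = 1118.3526 / 517.4628 = 2.1612, matching the given fit.)

Step 3: Change in slope
Δβ₁ = 1.6342 − 2.1612 = -0.5270
Relative change = -0.5270 / 2.1612 × 100% = -24.4%
→ the slope decreases when the point is added.

A high-leverage point only changes the slope if it is off the original line; here y = 49.57 is below the original trend, so the slope decreases.
In practice: examine leverage (hᵢ) and Cook's distance rather than deleting it automatically.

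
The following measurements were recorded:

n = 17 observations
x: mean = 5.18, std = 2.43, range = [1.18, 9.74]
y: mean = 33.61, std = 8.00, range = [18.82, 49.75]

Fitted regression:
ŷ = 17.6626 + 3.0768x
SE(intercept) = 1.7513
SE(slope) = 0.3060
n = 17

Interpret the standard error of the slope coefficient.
SE(slope) = 0.3060 measures the uncertainty in the estimated slope. The coefficient is estimated precisely (SE/|β̂₁| = 9.9%).

SE(β̂₁) = 0.3060 says: if we drew many samples of n = 17 from the same population and refit each time, the fitted slopes would scatter with a standard deviation of roughly 0.3060 around the true β₁.

Relative precision:
- SE / |β̂₁| = 0.3060 / 3.0768 = 9.9%
- Rule of thumb (under 20%: precise; 20% to under 50%: moderately precise; 50% or more: imprecise) → precise

Link to interval estimation: a confidence interval for β₁ is β̂₁ ± t* × 0.3060, so SE sets the half-width per unit of t*.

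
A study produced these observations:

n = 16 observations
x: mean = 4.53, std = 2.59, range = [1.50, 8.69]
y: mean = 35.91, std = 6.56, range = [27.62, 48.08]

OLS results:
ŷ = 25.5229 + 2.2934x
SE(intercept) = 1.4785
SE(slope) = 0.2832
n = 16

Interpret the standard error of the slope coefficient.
SE(β̂₁) = 0.2832 is the estimated standard deviation of the slope estimate across repeated samples; relative to β̂₁ = 2.2934 that is 12.3%, a precise estimate.

SE(β̂₁) = 0.2832 says: if we drew many samples of n = 16 from the same population and refit each time, the fitted slopes would scatter with a standard deviation of roughly 0.2832 around the true β₁.

Relative precision:
- SE / |β̂₁| = 0.2832 / 2.2934 = 12.3%
- Rule of thumb (under 20%: precise; 20% to under 50%: moderately precise; 50% or more: imprecise) → precise

Link to interval estimation: a confidence interval for β₁ is β̂₁ ± t* × 0.2832, so SE sets the half-width per unit of t*.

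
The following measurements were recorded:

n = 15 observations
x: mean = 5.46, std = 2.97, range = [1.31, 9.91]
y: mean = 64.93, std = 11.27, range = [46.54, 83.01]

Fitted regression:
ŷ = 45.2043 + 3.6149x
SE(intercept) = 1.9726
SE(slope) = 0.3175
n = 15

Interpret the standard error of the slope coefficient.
The slope 3.6149 is pinned down to within about ±0.3175 (one SE) by these data — relative uncertainty 8.8%, i.e. precise.

What SE measures:
- The standard error quantifies the sampling variability of the coefficient estimate
- It is the estimated standard deviation of β̂₁ across hypothetical repeated samples of the same size
- Smaller SE → more precise estimate

Relative precision:
- SE / |β̂₁| = 0.3175 / 3.6149 = 8.8%
- Rule of thumb (under 20%: precise; 20% to under 50%: moderately precise; 50% or more: imprecise) → precise

Link to the t-test: t = β̂₁ / SE(β̂₁) = 3.6149 / 0.3175 = 11.3855, the statistic for H₀: β₁ = 0.

What drives SE(β̂₁): wider spread of x values → smaller SE; larger n (here n = 15) → smaller SE.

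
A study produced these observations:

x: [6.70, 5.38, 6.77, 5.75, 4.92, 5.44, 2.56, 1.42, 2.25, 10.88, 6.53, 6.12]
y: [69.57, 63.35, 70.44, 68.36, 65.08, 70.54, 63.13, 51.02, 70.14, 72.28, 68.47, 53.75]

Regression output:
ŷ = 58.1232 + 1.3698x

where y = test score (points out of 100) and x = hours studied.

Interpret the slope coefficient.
On average, test score is about 1.3698 points higher for every extra hour of study time.

The slope coefficient β₁ = 1.3698 represents the marginal effect of study time on test score.

Interpretation:
- Study time up by 1 hour → predicted test score increases by 1.3698 points
- This is a linear approximation: the same per-unit change is assumed across the whole observed x range
- The sign (+) gives the direction; the magnitude 1.3698 gives the size of the effect per hour

(β₀ = 58.1232 is the fitted value at x = 0 and is not part of the slope interpretation.)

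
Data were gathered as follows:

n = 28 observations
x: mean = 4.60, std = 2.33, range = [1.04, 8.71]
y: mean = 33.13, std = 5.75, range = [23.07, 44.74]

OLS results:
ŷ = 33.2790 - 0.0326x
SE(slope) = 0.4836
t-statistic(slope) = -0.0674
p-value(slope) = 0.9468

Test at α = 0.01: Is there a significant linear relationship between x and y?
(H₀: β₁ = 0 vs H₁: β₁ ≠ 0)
Fail to reject H₀: p-value = 0.9468 ≥ α = 0.01. The linear relationship is not significant at the 1% level.

Hypothesis test for the slope coefficient:

H₀: β₁ = 0 (no linear relationship)
H₁: β₁ ≠ 0 (linear relationship exists)

Test statistic: t = β̂₁ / SE(β̂₁) = -0.0326 / 0.4836 = -0.0674

With df = 26, the two-sided p-value for |t| = 0.0674 is 0.9468.

Decision rule: reject H₀ if p-value < α.
p-value = 0.9468 ≥ α = 0.01 → fail to reject H₀.

There is not sufficient evidence at the 1% significance level to conclude that a linear relationship exists between x and y.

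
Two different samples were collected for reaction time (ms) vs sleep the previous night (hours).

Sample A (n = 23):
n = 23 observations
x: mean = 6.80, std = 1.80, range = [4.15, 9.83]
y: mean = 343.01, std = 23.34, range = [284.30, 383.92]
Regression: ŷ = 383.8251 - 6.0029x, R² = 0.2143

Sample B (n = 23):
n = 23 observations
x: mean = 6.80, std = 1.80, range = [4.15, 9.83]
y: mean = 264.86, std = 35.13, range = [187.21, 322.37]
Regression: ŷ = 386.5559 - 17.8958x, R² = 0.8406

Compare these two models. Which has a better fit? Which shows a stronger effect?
Model B has the better fit (R² = 0.8406 vs 0.2143). Model B shows the stronger effect (|β₁| = 17.8958 vs 6.0029).

Model Comparison:

Which explains more variance? (R²)
- Model A: R² = 0.2143 → 21.43% of variance in reaction time explained
- Model B: R² = 0.8406 → 84.06% of variance in reaction time explained
- 0.8406 > 0.2143 → Model B has the better fit

Effect size (slope magnitude):
- Model A: β₁ = -6.0029 → predicted reaction time falls 6.0029 ms per additional hour of sleep
- Model B: β₁ = -17.8958 → predicted reaction time falls 17.8958 ms per additional hour of sleep
- |-6.0029| < |-17.8958| → Model B shows the stronger marginal effect

Notes:
- A steeper slope doesn't make a better model if the scatter around the line is large.
- The two samples could reflect different populations, time periods, or measurement quality.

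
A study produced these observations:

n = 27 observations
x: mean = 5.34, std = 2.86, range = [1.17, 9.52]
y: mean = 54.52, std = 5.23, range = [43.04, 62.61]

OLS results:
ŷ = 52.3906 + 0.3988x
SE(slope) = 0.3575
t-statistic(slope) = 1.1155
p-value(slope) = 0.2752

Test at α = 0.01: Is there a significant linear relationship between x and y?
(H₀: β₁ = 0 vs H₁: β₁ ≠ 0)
Fail to reject H₀: p-value = 0.2752 ≥ α = 0.01. The linear relationship is not significant at the 1% level.

Hypothesis test for the slope coefficient:

H₀: β₁ = 0 (no linear relationship)
H₁: β₁ ≠ 0 (linear relationship exists)

Test statistic: t = β̂₁ / SE(β̂₁) = 0.3988 / 0.3575 = 1.1155

p = 0.2752: how often a slope estimate this far from 0 (in SE units) would arise by chance if β₁ were truly 0.

Decision rule: reject H₀ if p-value < α.
p-value = 0.2752 ≥ α = 0.01 → fail to reject H₀.

There is not sufficient evidence at the 1% significance level to conclude that a linear relationship exists between x and y.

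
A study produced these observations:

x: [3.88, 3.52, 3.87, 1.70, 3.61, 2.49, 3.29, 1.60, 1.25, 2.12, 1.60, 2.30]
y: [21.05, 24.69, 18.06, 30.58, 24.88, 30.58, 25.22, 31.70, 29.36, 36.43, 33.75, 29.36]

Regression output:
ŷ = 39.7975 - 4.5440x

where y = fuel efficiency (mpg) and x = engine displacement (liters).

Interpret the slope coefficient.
On average, fuel efficiency is about 4.5440 mpg lower for every extra liter of engine displacement.

β₁ = -4.5440 is the change in predicted fuel efficiency (mpg) per additional liter of engine displacement.

Interpretation:
- Engine displacement up by 1 liter → predicted fuel efficiency decreases by 4.5440 mpg
- This is a linear approximation: the same per-unit change is assumed across the whole observed x range

The intercept β₀ = 39.7975 is the predicted fuel efficiency when engine displacement = 0; since the smallest observed x is 1.25, this is an extrapolation and mainly anchors the line.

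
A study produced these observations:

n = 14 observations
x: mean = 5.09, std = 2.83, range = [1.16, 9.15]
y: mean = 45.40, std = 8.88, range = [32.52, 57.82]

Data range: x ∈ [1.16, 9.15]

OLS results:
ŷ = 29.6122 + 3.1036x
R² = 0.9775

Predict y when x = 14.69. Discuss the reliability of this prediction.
ŷ = 75.2041, but this is extrapolation (above the data range [1.16, 9.15]) and may be unreliable.

Prediction calculation:
ŷ = 29.6122 + 3.1036 × 14.69
ŷ = 75.2041

Reliability:
- Data range: x ∈ [1.16, 9.15]
- Prediction point: x = 14.69 is 5.54 units above the observed range → this is EXTRAPOLATION, not interpolation

Why that matters here:
- The linear relationship may not hold outside the observed range
- R² describes fit only over the sampled x values; it says nothing about behaviour beyond them
- Real relationships often flatten, saturate, or turn nonlinear at extremes

The R² = 0.9775 only validates the fit within [1.16, 9.15]; treat ŷ = 75.2041 with caution.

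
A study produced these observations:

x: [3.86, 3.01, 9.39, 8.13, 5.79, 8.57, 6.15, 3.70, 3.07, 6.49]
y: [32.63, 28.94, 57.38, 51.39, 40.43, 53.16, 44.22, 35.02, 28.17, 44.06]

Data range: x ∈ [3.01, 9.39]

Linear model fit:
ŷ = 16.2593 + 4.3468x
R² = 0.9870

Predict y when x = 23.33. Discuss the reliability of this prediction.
ŷ = 117.6701, but this is extrapolation (above the data range [3.01, 9.39]) and may be unreliable.

Prediction calculation:
ŷ = 16.2593 + 4.3468 × 23.33
ŷ = 117.6701

Reliability:
- Data range: x ∈ [3.01, 9.39]
- Prediction point: x = 23.33 is 13.94 units above the observed range → this is EXTRAPOLATION, not interpolation

Why that matters here:
- R² describes fit only over the sampled x values; it says nothing about behaviour beyond them
- Real relationships often flatten, saturate, or turn nonlinear at extremes

The R² = 0.9870 only validates the fit within [3.01, 9.39]; treat ŷ = 117.6701 with caution.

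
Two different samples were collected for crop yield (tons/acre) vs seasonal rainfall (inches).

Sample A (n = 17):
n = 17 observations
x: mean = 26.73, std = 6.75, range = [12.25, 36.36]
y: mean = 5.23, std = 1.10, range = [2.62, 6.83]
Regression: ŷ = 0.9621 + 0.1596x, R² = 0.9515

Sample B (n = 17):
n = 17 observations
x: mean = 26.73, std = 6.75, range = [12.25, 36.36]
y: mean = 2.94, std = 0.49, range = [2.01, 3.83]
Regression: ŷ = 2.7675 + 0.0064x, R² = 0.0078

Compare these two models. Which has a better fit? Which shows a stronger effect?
Model A has the better fit (R² = 0.9515 vs 0.0078). Model A shows the stronger effect (|β₁| = 0.1596 vs 0.0064).

Model Comparison:

Goodness of fit (R²):
- Model A: R² = 0.9515 → 95.15% of variance in crop yield explained
- Model B: R² = 0.0078 → 0.78% of variance in crop yield explained
- 0.9515 > 0.0078 → Model A has the better fit

Strength of effect — compare |β₁|:
- Model A: β₁ = 0.1596 → predicted crop yield rises 0.1596 tons/acre per additional inch of rainfall
- Model B: β₁ = 0.0064 → predicted crop yield rises 0.0064 tons/acre per additional inch of rainfall
- |0.1596| > |0.0064| → Model A shows the stronger marginal effect

Note: A better fit (higher R²) doesn't necessarily mean a more important relationship.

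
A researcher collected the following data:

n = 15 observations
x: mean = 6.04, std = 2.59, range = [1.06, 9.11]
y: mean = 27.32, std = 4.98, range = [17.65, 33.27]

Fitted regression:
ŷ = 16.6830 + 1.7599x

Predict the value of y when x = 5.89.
ŷ = 27.0488

x = 5.89 lies inside the observed range [1.06, 9.11], so the fitted equation applies directly:

ŷ = 16.6830 + 1.7599 × 5.89
ŷ = 16.6830 + 10.3658
ŷ = 27.0488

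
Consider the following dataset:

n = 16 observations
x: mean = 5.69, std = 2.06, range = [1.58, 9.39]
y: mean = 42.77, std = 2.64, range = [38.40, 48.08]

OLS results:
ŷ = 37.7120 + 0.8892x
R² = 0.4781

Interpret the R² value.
The model explains 47.81% of the variance in y (R² = 0.4781), leaving 52.19% unexplained; the fit is moderate.

The coefficient of determination R² is the fraction of the total variation in y that the fitted line accounts for.

Here R² = 0.4781:
- Explained: 47.81% of the variation in y
- Unexplained (residual): 100% − 47.81% = 52.19%
- Rule of thumb (below 0.3 weak; 0.3 to below 0.7 moderate; 0.7 and above strong) → moderate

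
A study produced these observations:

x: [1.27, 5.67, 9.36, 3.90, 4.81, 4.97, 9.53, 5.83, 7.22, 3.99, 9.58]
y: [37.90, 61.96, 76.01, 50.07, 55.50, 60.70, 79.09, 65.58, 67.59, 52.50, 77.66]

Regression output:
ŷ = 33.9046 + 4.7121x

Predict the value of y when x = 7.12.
ŷ = 67.4548

x = 7.12 lies inside the observed range [1.27, 9.58], so the fitted equation applies directly:

ŷ = 33.9046 + 4.7121 × 7.12
ŷ = 33.9046 + 33.5502
ŷ = 67.4548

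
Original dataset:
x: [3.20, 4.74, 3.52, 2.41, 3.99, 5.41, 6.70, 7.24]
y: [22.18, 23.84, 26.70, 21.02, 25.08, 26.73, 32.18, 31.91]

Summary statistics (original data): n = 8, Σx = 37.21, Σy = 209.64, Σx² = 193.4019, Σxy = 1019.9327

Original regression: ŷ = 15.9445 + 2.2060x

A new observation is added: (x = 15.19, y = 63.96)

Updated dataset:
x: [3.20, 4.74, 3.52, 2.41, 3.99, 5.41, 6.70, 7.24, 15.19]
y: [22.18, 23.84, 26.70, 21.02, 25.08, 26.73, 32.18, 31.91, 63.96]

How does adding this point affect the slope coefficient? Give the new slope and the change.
New slope β₁ = 3.3474 versus 2.2060 before: a change of +1.1414 (+51.7%).

The new point has HIGH LEVERAGE: x = 15.19 is far from the original mean x̄ = 37.21/8 ≈ 4.65 (original range [2.41, 7.24]).

Step 1: Update the sums with the new point (n goes from 8 to 9)
Σx  = 37.21 + 15.19 = 52.40
Σy  = 209.64 + 63.96 = 273.60
Σx² = 193.4019 + 15.19² = 193.4019 + 230.7361 = 424.1380
Σxy = 1019.9327 + 15.19×63.96 = 1019.9327 + 971.5524 = 1991.4851

Step 2: Recompute the slope with b₁ = (nΣxy − ΣxΣy) / (nΣx² − (Σx)²)
Numerator   = 9×1991.4851 − 52.40×273.60 = 17923.3659 − 14336.6400 = 3586.7259
Denominator = 9×424.1380 − 52.40² = 3817.2420 − 2745.7600 = 1071.4820
b₁(new) = 3586.7259 / 1071.4820 = 3.3474

(Same formula on the original sums: (8×1019.9327 − 37.21×209.64) / (8×193.4019 − 37.21²) = 358.7572 / 162.6311 = 2.2060, matching the given fit.)

Step 3: Change in slope
Δβ₁ = 3.3474 − 2.2060 = +1.1414
Relative change = +1.1414 / 2.2060 × 100% = +51.7%
→ the slope increases when the point is added.

Because the point sits above the extension of the original line at a high-leverage x, it tilts the fit up.
In practice: investigate whether it comes from the same population as the rest of the sample.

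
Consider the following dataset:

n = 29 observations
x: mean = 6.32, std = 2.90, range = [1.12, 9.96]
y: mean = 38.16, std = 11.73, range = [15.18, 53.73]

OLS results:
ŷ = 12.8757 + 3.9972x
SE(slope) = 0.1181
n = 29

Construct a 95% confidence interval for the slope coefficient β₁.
The 95% CI for β₁ is (3.7549, 4.2395)

Confidence interval for the slope:

The 95% CI for β₁ is: β̂₁ ± t*(α/2, n-2) × SE(β̂₁)

Step 1: Find critical t-value
- Confidence level = 0.95
- Degrees of freedom = n - 2 = 29 - 2 = 27
- t*(α/2, 27) = 2.0518

Step 2: Calculate margin of error
Margin = 2.0518 × 0.1181 = 0.2423

Step 3: Construct interval
CI = 3.9972 ± 0.2423
CI = (3.7549, 4.2395)

Interpretation: intervals built this way capture the true β₁ in 95% of repeated samples; here the plausible range for the per-unit effect of x on y is 3.7549 to 4.2395.
The interval does not include 0, suggesting a significant linear relationship.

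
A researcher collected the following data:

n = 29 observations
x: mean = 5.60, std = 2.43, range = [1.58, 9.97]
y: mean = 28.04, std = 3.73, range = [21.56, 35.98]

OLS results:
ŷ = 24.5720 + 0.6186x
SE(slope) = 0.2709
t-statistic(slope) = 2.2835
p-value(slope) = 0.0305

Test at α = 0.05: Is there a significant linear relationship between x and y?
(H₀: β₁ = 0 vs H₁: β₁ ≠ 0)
p-value = 0.0305 < α = 0.05, so we reject H₀. The relationship is significant.

Hypothesis test for the slope coefficient:

H₀: β₁ = 0 (no linear relationship)
H₁: β₁ ≠ 0 (linear relationship exists)

Test statistic: t = β̂₁ / SE(β̂₁) = 0.6186 / 0.2709 = 2.2835

With df = 27, the two-sided p-value for |t| = 2.2835 is 0.0305.

Decision rule: reject H₀ if p-value < α.
p-value = 0.0305 < α = 0.05 → reject H₀.

Conclusion: the linear association between x and y is significant at the 5% level.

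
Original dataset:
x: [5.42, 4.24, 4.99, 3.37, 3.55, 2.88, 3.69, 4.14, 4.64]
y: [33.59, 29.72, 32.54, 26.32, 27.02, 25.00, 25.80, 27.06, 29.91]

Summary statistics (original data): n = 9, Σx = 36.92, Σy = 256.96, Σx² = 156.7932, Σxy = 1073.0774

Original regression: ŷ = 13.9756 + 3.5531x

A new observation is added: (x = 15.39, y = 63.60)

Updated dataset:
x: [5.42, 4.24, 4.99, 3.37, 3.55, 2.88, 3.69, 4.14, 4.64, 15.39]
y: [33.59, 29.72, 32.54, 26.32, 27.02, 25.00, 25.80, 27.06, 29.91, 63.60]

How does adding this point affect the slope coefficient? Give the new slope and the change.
Adding the point moves β₁ from 3.5531 to 3.1250, i.e. it decreases by 0.4281 (-12.0%).

The new point has HIGH LEVERAGE: x = 15.39 is far from the original mean x̄ = 36.92/9 ≈ 4.10 (original range [2.88, 5.42]).

Step 1: Update the sums with the new point (n goes from 9 to 10)
Σx  = 36.92 + 15.39 = 52.31
Σy  = 256.96 + 63.60 = 320.56
Σx² = 156.7932 + 15.39² = 156.7932 + 236.8521 = 393.6453
Σxy = 1073.0774 + 15.39×63.60 = 1073.0774 + 978.8040 = 2051.8814

Step 2: Recompute the slope with b₁ = (nΣxy − ΣxΣy) / (nΣx² − (Σx)²)
Numerator   = 10×2051.8814 − 52.31×320.56 = 20518.8140 − 16768.4936 = 3750.3204
Denominator = 10×393.6453 − 52.31² = 3936.4530 − 2736.3361 = 1200.1169
b₁(new) = 3750.3204 / 1200.1169 = 3.1250

(Same formula on the original sums: (9×1073.0774 − 36.92×256.96) / (9×156.7932 − 36.92²) = 170.7334 / 48.0524 = 3.5531, matching the given fit.)

Step 3: Change in slope
Δβ₁ = 3.1250 − 3.5531 = -0.4281
Relative change = -0.4281 / 3.5531 × 100% = -12.0%
→ the slope decreases when the point is added.

Because the point sits below the extension of the original line at a high-leverage x, it tilts the fit down.
In practice: examine leverage (hᵢ) and Cook's distance rather than deleting it automatically.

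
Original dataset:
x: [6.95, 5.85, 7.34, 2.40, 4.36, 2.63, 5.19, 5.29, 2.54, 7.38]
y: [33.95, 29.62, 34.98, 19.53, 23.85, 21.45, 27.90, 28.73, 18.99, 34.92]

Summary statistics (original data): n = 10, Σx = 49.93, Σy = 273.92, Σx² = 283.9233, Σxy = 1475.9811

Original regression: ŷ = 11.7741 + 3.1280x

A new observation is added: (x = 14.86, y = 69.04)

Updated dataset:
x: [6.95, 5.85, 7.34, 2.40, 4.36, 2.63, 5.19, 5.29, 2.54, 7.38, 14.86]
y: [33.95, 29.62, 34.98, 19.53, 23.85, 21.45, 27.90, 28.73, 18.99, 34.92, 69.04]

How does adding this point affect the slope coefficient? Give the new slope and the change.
The slope changes from 3.1280 to 3.9136 (change of +0.7856, or +25.1%).

The new point has HIGH LEVERAGE: x = 14.86 is far from the original mean x̄ = 49.93/10 ≈ 4.99 (original range [2.40, 7.38]).

Step 1: Update the sums with the new point (n goes from 10 to 11)
Σx  = 49.93 + 14.86 = 64.79
Σy  = 273.92 + 69.04 = 342.96
Σx² = 283.9233 + 14.86² = 283.9233 + 220.8196 = 504.7429
Σxy = 1475.9811 + 14.86×69.04 = 1475.9811 + 1025.9344 = 2501.9155

Step 2: Recompute the slope with b₁ = (nΣxy − ΣxΣy) / (nΣx² − (Σx)²)
Numerator   = 11×2501.9155 − 64.79×342.96 = 27521.0705 − 22220.3784 = 5300.6921
Denominator = 11×504.7429 − 64.79² = 5552.1719 − 4197.7441 = 1354.4278
b₁(new) = 5300.6921 / 1354.4278 = 3.9136

(Same formula on the original sums: (10×1475.9811 − 49.93×273.92) / (10×283.9233 − 49.93²) = 1082.9854 / 346.2281 = 3.1280, matching the given fit.)

Step 3: Change in slope
Δβ₁ = 3.9136 − 3.1280 = +0.7856
Relative change = +0.7856 / 3.1280 × 100% = +25.1%
→ the slope increases when the point is added.

A high-leverage point only changes the slope if it is off the original line; here y = 69.04 is above the original trend, so the slope increases.
In practice: check such a point for data-entry or measurement error.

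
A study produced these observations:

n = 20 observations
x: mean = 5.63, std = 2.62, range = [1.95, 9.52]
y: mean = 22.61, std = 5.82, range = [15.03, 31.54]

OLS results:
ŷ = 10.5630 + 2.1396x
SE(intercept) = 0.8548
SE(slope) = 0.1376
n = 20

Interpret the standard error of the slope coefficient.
The slope 2.1396 is pinned down to within about ±0.1376 (one SE) by these data — relative uncertainty 6.4%, i.e. precise.

What SE measures:
- The standard error quantifies the sampling variability of the coefficient estimate
- It is the estimated standard deviation of β̂₁ across hypothetical repeated samples of the same size
- Smaller SE → more precise estimate

Relative precision:
- SE / |β̂₁| = 0.1376 / 2.1396 = 6.4%
- Rule of thumb (under 20%: precise; 20% to under 50%: moderately precise; 50% or more: imprecise) → precise

Rough 95% range (±2 SE): 2.1396 ± 0.2752 → (1.8644, 2.4148).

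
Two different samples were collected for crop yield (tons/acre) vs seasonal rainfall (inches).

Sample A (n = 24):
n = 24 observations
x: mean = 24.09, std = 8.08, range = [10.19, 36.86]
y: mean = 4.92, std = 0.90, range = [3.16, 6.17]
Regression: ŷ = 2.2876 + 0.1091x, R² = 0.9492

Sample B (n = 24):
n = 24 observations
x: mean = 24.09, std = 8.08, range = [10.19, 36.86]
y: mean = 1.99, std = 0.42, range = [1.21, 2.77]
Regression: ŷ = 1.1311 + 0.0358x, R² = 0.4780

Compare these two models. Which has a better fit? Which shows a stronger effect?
Model A has the better fit (R² = 0.9492 vs 0.4780). Model A shows the stronger effect (|β₁| = 0.1091 vs 0.0358).

Model Comparison:

Which explains more variance? (R²)
- Model A: R² = 0.9492 → 94.92% of variance in crop yield explained
- Model B: R² = 0.4780 → 47.80% of variance in crop yield explained
- 0.9492 > 0.4780 → Model A has the better fit

Effect size (slope magnitude):
- Model A: β₁ = 0.1091 → predicted crop yield rises 0.1091 tons/acre per additional inch of rainfall
- Model B: β₁ = 0.0358 → predicted crop yield rises 0.0358 tons/acre per additional inch of rainfall
- |0.1091| > |0.0358| → Model A shows the stronger marginal effect

Note: R² measures how tightly points cluster around the line; β₁ measures how steep the line is — they answer different questions.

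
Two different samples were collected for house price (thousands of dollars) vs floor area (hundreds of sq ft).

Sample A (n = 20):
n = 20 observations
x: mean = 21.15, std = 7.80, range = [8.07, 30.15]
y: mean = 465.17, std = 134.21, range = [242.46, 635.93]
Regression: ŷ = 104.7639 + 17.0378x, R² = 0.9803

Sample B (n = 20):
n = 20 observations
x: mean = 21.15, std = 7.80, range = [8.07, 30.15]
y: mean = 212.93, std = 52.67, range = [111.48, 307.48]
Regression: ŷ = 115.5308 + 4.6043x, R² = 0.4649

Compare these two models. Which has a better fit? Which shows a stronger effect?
Model A has the better fit (R² = 0.9803 vs 0.4649). Model A shows the stronger effect (|β₁| = 17.0378 vs 4.6043).

Model Comparison:

Goodness of fit (R²):
- Model A: R² = 0.9803 → 98.03% of variance in house price explained
- Model B: R² = 0.4649 → 46.49% of variance in house price explained
- 0.9803 > 0.4649 → Model A has the better fit

Strength of effect — compare |β₁|:
- Model A: β₁ = 17.0378 → predicted house price rises 17.0378 thousand dollars per additional hundred sq ft of floor area
- Model B: β₁ = 4.6043 → predicted house price rises 4.6043 thousand dollars per additional hundred sq ft of floor area
- |17.0378| > |4.6043| → Model A shows the stronger marginal effect

Notes:
- A steeper slope doesn't make a better model if the scatter around the line is large.
- A better fit (higher R²) doesn't necessarily mean a more important relationship.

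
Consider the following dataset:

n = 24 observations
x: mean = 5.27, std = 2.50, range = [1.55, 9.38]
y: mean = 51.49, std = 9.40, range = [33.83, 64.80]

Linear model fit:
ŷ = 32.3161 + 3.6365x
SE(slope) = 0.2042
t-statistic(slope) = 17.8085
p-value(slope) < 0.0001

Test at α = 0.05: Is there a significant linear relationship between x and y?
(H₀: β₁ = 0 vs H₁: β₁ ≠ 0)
Reject H₀: p-value < 0.0001 < α = 0.05. The linear relationship is significant at the 5% level.

Hypothesis test for the slope coefficient:

H₀: β₁ = 0 (no linear relationship)
H₁: β₁ ≠ 0 (linear relationship exists)

Test statistic: t = β̂₁ / SE(β̂₁) = 3.6365 / 0.2042 = 17.8085

With df = 22, the two-sided p-value for |t| = 17.8085 is <0.0001.

Decision rule: reject H₀ if p-value < α.
p-value < 0.0001 < α = 0.05 → reject H₀.

At α = 0.05 the data do provide convincing evidence of a nonzero slope.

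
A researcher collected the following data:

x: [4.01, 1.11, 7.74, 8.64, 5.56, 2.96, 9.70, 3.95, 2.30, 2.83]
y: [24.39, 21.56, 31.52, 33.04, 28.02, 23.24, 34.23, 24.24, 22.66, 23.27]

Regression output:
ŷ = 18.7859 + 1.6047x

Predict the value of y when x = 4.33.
ŷ = 25.7343

To predict y for x = 4.33, substitute into the regression equation:

ŷ = 18.7859 + 1.6047 × 4.33
ŷ = 18.7859 + 6.9484
ŷ = 25.7343

This is a point prediction; actual observations scatter around it by roughly the residual standard deviation.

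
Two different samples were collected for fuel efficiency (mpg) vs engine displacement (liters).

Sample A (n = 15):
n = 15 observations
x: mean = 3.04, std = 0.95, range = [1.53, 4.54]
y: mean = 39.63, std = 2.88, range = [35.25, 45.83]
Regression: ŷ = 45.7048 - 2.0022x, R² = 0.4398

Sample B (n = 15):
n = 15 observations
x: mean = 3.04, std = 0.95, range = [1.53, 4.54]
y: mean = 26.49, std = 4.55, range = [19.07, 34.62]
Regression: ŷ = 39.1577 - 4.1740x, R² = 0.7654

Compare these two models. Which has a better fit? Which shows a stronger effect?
Model B has the better fit (R² = 0.7654 vs 0.4398). Model B shows the stronger effect (|β₁| = 4.1740 vs 2.0022).

Model Comparison:

Goodness of fit (R²):
- Model A: R² = 0.4398 → 43.98% of variance in fuel efficiency explained
- Model B: R² = 0.7654 → 76.54% of variance in fuel efficiency explained
- 0.7654 > 0.4398 → Model B has the better fit

Strength of effect — compare |β₁|:
- Model A: β₁ = -2.0022 → predicted fuel efficiency falls 2.0022 mpg per additional liter of engine displacement
- Model B: β₁ = -4.1740 → predicted fuel efficiency falls 4.1740 mpg per additional liter of engine displacement
- |-2.0022| < |-4.1740| → Model B shows the stronger marginal effect

Notes:
- The two samples could reflect different populations, time periods, or measurement quality.
- A steeper slope doesn't make a better model if the scatter around the line is large.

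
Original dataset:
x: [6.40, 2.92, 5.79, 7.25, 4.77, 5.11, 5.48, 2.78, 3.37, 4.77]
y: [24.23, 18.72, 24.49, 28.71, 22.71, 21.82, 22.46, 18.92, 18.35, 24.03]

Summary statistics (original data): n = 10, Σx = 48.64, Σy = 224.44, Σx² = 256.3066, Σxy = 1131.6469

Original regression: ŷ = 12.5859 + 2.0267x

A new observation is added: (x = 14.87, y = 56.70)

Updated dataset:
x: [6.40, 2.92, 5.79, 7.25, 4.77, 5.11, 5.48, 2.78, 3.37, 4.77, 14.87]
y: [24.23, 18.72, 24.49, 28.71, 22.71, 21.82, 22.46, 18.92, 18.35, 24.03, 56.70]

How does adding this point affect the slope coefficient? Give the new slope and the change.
Adding the point moves β₁ from 2.0267 to 3.1748, i.e. it increases by 1.1481 (+56.6%).

The new point has HIGH LEVERAGE: x = 14.87 is far from the original mean x̄ = 48.64/10 ≈ 4.86 (original range [2.78, 7.25]).

Step 1: Update the sums with the new point (n goes from 10 to 11)
Σx  = 48.64 + 14.87 = 63.51
Σy  = 224.44 + 56.70 = 281.14
Σx² = 256.3066 + 14.87² = 256.3066 + 221.1169 = 477.4235
Σxy = 1131.6469 + 14.87×56.70 = 1131.6469 + 843.1290 = 1974.7759

Step 2: Recompute the slope with b₁ = (nΣxy − ΣxΣy) / (nΣx² − (Σx)²)
Numerator   = 11×1974.7759 − 63.51×281.14 = 21722.5349 − 17855.2014 = 3867.3335
Denominator = 11×477.4235 − 63.51² = 5251.6585 − 4033.5201 = 1218.1384
b₁(new) = 3867.3335 / 1218.1384 = 3.1748

(Same formula on the original sums: (10×1131.6469 − 48.64×224.44) / (10×256.3066 − 48.64²) = 399.7074 / 197.2164 = 2.0267, matching the given fit.)

Step 3: Change in slope
Δβ₁ = 3.1748 − 2.0267 = +1.1481
Relative change = +1.1481 / 2.0267 × 100% = +56.6%
→ the slope increases when the point is added.

A high-leverage point only changes the slope if it is off the original line; here y = 56.70 is above the original trend, so the slope increases.
In practice: check such a point for data-entry or measurement error; examine leverage (hᵢ) and Cook's distance rather than deleting it automatically.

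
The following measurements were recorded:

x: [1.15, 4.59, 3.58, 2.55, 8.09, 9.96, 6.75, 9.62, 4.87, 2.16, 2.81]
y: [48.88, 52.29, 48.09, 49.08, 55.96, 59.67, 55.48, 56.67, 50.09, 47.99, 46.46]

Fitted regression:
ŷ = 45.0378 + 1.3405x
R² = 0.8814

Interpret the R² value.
The model explains 88.14% of the variance in y (R² = 0.8814), leaving 11.86% unexplained; the fit is strong.

R² (coefficient of determination) measures the proportion of variance in y explained by the regression model.

Here R² = 0.8814:
- Explained: 88.14% of the variation in y
- Unexplained (residual): 100% − 88.14% = 11.86%
- Rule of thumb (below 0.3 weak; 0.3 to below 0.7 moderate; 0.7 and above strong) → strong

Equivalently, for simple linear regression R² = r², so |r| = √0.8814 ≈ 0.9388.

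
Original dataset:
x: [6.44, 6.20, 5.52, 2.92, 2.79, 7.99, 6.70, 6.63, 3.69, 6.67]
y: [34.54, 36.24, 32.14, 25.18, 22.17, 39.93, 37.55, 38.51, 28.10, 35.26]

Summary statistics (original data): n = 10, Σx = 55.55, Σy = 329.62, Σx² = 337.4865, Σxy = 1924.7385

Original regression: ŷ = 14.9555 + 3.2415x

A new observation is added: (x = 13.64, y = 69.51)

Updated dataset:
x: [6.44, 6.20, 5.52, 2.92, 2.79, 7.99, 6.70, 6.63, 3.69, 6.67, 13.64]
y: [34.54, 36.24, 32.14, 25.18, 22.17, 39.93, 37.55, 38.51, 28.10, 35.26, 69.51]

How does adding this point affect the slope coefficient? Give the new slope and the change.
The slope changes from 3.2415 to 4.1019 (change of +0.8604, or +26.5%).

The new point has HIGH LEVERAGE: x = 13.64 is far from the original mean x̄ = 55.55/10 ≈ 5.56 (original range [2.79, 7.99]).

Step 1: Update the sums with the new point (n goes from 10 to 11)
Σx  = 55.55 + 13.64 = 69.19
Σy  = 329.62 + 69.51 = 399.13
Σx² = 337.4865 + 13.64² = 337.4865 + 186.0496 = 523.5361
Σxy = 1924.7385 + 13.64×69.51 = 1924.7385 + 948.1164 = 2872.8549

Step 2: Recompute the slope with b₁ = (nΣxy − ΣxΣy) / (nΣx² − (Σx)²)
Numerator   = 11×2872.8549 − 69.19×399.13 = 31601.4039 − 27615.8047 = 3985.5992
Denominator = 11×523.5361 − 69.19² = 5758.8971 − 4787.2561 = 971.6410
b₁(new) = 3985.5992 / 971.6410 = 4.1019

(Same formula on the original sums: (10×1924.7385 − 55.55×329.62) / (10×337.4865 − 55.55²) = 936.9940 / 289.0625 = 3.2415, matching the given fit.)

Step 3: Change in slope
Δβ₁ = 4.1019 − 3.2415 = +0.8604
Relative change = +0.8604 / 3.2415 × 100% = +26.5%
→ the slope increases when the point is added.

Because the point sits above the extension of the original line at a high-leverage x, it tilts the fit up.
In practice: investigate whether it comes from the same population as the rest of the sample.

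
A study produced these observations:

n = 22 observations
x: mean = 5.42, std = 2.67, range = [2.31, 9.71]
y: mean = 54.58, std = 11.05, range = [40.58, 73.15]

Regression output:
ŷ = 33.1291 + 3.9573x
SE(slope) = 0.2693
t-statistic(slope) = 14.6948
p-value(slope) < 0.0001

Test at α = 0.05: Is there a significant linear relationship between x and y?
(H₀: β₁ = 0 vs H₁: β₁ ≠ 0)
p-value < 0.0001 < α = 0.05, so we reject H₀. The relationship is significant.

Hypothesis test for the slope coefficient:

H₀: β₁ = 0 (no linear relationship)
H₁: β₁ ≠ 0 (linear relationship exists)

Test statistic: t = β̂₁ / SE(β̂₁) = 3.9573 / 0.2693 = 14.6948

p < 0.0001: how often a slope estimate this far from 0 (in SE units) would arise by chance if β₁ were truly 0.

Decision rule: reject H₀ if p-value < α.
p-value < 0.0001 < α = 0.05 → reject H₀.

There is sufficient evidence at the 5% significance level to conclude that a linear relationship exists between x and y.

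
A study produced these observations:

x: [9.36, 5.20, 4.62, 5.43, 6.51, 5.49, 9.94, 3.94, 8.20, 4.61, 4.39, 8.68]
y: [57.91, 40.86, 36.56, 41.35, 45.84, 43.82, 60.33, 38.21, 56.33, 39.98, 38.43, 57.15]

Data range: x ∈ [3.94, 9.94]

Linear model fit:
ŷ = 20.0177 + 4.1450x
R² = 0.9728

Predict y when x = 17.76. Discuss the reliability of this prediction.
The equation gives ŷ = 93.6329; however x = 17.76 is 7.82 units above the observed range, so this extrapolated value should not be trusted.

Prediction calculation:
ŷ = 20.0177 + 4.1450 × 17.76
ŷ = 93.6329

Reliability:
- Data range: x ∈ [3.94, 9.94]
- Prediction point: x = 17.76 is 7.82 units above the observed range → this is EXTRAPOLATION, not interpolation

Why that matters here:
- There are no observations near this x to validate the fitted line there
- The linear relationship may not hold outside the observed range

Report the number if required, but flag clearly that it is an extrapolation.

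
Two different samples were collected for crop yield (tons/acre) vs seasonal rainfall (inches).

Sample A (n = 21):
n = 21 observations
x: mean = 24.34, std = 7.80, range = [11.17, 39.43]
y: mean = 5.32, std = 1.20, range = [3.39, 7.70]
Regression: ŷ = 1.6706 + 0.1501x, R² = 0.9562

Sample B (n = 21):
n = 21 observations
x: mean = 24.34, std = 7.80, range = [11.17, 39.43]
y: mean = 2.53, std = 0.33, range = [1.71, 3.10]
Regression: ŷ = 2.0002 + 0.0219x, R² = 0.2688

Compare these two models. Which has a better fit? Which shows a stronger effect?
Model A has the better fit (R² = 0.9562 vs 0.2688). Model A shows the stronger effect (|β₁| = 0.1501 vs 0.0219).

Model Comparison:

Which explains more variance? (R²)
- Model A: R² = 0.9562 → 95.62% of variance in crop yield explained
- Model B: R² = 0.2688 → 26.88% of variance in crop yield explained
- 0.9562 > 0.2688 → Model A has the better fit

Effect size (slope magnitude):
- Model A: β₁ = 0.1501 → predicted crop yield rises 0.1501 tons/acre per additional inch of rainfall
- Model B: β₁ = 0.0219 → predicted crop yield rises 0.0219 tons/acre per additional inch of rainfall
- |0.1501| > |0.0219| → Model A shows the stronger marginal effect

Note: R² measures how tightly points cluster around the line; β₁ measures how steep the line is — they answer different questions.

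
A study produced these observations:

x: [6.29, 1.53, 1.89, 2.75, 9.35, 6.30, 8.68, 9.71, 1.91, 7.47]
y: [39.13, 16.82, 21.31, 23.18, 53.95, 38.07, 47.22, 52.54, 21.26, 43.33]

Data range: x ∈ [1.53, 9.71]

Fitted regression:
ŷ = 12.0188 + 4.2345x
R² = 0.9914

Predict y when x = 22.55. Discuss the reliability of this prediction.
The equation gives ŷ = 107.5068; however x = 22.55 is 12.84 units above the observed range, so this extrapolated value should not be trusted.

Prediction calculation:
ŷ = 12.0188 + 4.2345 × 22.55
ŷ = 107.5068

Reliability:
- Data range: x ∈ [1.53, 9.71]
- Prediction point: x = 22.55 is 12.84 units above the observed range → this is EXTRAPOLATION, not interpolation

Why that matters here:
- The standard error of prediction grows with (x − x̄)², and x = 22.55 is far from x̄ = 5.59
- There are no observations near this x to validate the fitted line there
- Real relationships often flatten, saturate, or turn nonlinear at extremes

Report the number if required, but flag clearly that it is an extrapolation.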